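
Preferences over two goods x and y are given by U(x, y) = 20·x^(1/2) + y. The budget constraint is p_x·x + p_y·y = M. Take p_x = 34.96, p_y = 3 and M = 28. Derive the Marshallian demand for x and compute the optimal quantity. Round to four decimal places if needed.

x* = 0.7364

Set MRS = p_x/p_y: 10·x^(−1/2) = p_x/p_y.
Thus x* = (10·p_y/p_x)² — independent of M — with the rest of income spent on y.
Plugging in: x* = (10·3/34.96)² = 0.7364.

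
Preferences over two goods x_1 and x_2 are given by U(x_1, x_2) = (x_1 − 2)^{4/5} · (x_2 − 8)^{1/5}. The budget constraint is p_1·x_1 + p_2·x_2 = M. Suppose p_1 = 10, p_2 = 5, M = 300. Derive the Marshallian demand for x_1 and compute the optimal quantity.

x_1* = 21.2

MRS = 4·(x_2−8)/(x_1−2). Tangency with p_1/p_2 gives x_2−8 = (1/4)·(p_1/p_2)·(x_1−2).
Substituting into the budget: x_1* = 2 + 0.8·(M − 2·p_1 − 8·p_2)/p_1, and x_2* = 8 + 0.2·(…)/p_2.
Discretionary income = 300 − 2·10 − 8·5 = 240; x_1* = 2 + 0.8·240/10 = 21.2.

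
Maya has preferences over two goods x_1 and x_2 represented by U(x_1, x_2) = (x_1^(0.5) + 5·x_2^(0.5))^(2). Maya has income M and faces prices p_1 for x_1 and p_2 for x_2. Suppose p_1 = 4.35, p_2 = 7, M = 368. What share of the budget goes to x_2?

With the ratio pinned down, the budget gives x_1* = M/(p_1 + p_2·(x_2/x_1)) and x_2* = (x_2/x_1)·x_1*.
Numerically x_2/x_1 = 9.654337, so x_1* = 368/(4.35 + 7·9.654337) = 5.1161 and x_2* = 9.654337·5.1161 = 49.3922.
Expenditure on x_2: 7·49.3922 = 345.7451; share = 0.9395.

share on x_2 = 0.9395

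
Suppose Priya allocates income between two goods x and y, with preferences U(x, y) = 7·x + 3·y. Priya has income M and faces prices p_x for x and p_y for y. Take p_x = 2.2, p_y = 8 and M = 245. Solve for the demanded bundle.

x gives more utility per dollar, so spend all income on x: x* = M/p_x, y* = 0.
Numerically: x* = 111.3636, y* = 0.

x* = 111.3636, y* = 0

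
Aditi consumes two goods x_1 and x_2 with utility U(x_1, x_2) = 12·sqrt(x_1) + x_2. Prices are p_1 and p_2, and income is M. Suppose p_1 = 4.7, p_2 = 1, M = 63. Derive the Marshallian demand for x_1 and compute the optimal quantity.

MU_x_1 = 6/√x_1, MU_x_2 = 1. Tangency: 6/√x_1 = p_1/p_2.
Solve: √x_1 = 6·p_2/p_1, so x_1*(p_1,p_2) = (6·p_2/p_1)², and x_2* = (M − p_1·x_1*)/p_2.
Plugging in: x_1* = (6·1/4.7)² = 1.6297.

x_1* = 1.6297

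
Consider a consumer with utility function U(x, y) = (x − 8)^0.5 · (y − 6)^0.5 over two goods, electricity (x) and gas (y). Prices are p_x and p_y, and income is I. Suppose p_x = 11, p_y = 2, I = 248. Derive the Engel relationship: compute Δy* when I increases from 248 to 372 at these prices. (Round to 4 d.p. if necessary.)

Δy* = 31

After buying the subsistence bundle (8, 6), a share 0.5 of the remaining income goes to x: x* = 8 + 0.5·(I − 8p_x − 6p_y)/p_x.
Discretionary income = 248 − 8·11 − 6·2 = 148; y* = 6 + 0.5·148/2 = 43.
At I' = 372: y* = 74. Change: 74 − 43 = 31.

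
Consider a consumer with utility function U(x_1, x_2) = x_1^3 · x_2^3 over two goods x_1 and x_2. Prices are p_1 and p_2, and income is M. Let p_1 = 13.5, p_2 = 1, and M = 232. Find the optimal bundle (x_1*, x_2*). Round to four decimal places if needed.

The MRS is x_2/x_1. Set MRS = p_1/p_2.
So 3·p_2·x_2 = 3·p_1·x_1; combined with the budget, a share 0.5 of income goes to x_1.
Demand: x_1*(p_1,p_2,M) = 0.5·M/p_1 and x_2* = 0.5·M/p_2.
At p_1=13.5, p_2=1, M=232: x_1* = 0.5·232/13.5 = 8.5926, x_2* = 116.

x_1* = 8.5926, x_2* = 116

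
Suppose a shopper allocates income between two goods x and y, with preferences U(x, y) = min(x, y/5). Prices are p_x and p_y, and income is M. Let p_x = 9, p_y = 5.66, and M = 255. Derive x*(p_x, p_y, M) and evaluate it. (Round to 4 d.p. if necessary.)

Demand: x*(p_x,p_y,M) = M/(p_x + 5·p_y), y* = 5·M/(p_x + 5·p_y).
Here 9 + 5·5.66 = 37.3, giving x* = 6.8365.

x* = 6.8365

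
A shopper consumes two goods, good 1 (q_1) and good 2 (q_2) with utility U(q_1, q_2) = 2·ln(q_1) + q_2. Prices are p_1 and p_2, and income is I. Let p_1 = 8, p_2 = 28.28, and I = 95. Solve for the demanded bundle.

q_1* = 7.07, q_2* = 1.3593

MU_q_1 = 2/q_1, MU_q_2 = 1. Tangency: 2/q_1 = p_1/p_2.
So q_1*(p_1,p_2) = 2·p_2/p_1, independent of income; and q_2* = (I − 2·p_2)/p_2.
At the given prices: q_1* = 2·28.28/8 = 7.07, and q_2* = 1.3593.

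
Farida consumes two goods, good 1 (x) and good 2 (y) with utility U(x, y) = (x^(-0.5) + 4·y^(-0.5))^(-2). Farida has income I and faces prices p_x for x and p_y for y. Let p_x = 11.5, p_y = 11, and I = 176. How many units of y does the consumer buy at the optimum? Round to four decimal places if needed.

y* = 11.406

From the CES first-order condition, (1/4)·(y/x)^(1.5) = p_x/p_y.
Solve for the ratio: y/x = [4·p_x/p_y]^(2/3).
With the ratio pinned down, the budget gives x* = I/(p_x + p_y·(y/x)) and y* = (y/x)·x*.
Numerically y/x = 2.595634, so x* = 176/(11.5 + 11·2.595634) = 4.3943 and y* = 2.595634·4.3943 = 11.406.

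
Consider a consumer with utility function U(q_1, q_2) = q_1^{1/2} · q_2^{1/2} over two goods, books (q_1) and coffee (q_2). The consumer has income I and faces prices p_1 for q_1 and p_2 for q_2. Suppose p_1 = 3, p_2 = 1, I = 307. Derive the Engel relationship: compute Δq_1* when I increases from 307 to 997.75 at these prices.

Δq_1* = 115.125

Demand: q_1*(p_1,p_2,I) = 0.5·I/p_1 and q_2* = 0.5·I/p_2.
At p_1=3, p_2=1, I=307: q_1* = 0.5·307/3 = 51.1667.
At I' = 997.75: q_1* = 166.2917. Change: 166.2917 − 51.1667 = 115.125.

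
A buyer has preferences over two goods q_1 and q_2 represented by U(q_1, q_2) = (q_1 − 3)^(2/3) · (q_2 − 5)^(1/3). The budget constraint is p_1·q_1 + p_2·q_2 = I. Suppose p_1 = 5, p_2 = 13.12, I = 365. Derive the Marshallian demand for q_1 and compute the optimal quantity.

MRS = 2·(q_2−5)/(q_1−3). Tangency with p_1/p_2 gives q_2−5 = (1/2)·(p_1/p_2)·(q_1−3).
Substituting into the budget: q_1* = 3 + 2/3·(I − 3·p_1 − 5·p_2)/p_1, and q_2* = 5 + 1/3·(…)/p_2.
Discretionary income = 365 − 3·5 − 5·13.12 = 284.4; q_1* = 3 + 2/3·284.4/5 = 40.92.

q_1* = 40.92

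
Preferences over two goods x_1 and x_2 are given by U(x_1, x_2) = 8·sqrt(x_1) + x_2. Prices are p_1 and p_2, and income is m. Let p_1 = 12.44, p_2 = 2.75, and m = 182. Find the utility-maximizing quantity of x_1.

x_1* = 0.7819

Utility is quasi-linear in x_2; the FOC for x_1 is 4/√x_1 = p_1/p_2.
Thus x_1* = (4·p_2/p_1)² — independent of m — with the rest of income spent on x_2.
Plugging in: x_1* = (4·2.75/12.44)² = 0.7819.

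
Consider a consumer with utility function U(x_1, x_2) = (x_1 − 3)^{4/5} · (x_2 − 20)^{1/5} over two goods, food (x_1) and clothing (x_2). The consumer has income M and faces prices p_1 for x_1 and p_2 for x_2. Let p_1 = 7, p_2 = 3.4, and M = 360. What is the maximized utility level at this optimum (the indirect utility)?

This is Cobb-Douglas in (x_1−3, x_2−20): tangency gives 0.8·p_2·(x_2−20) = 0.2·p_1·(x_1−3).
After buying the subsistence bundle (3, 20), a share 0.8 of the remaining income goes to x_1: x_1* = 3 + 0.8·(M − 3p_1 − 20p_2)/p_1.
Discretionary income = 360 − 3·7 − 20·3.4 = 271; x_1* = 3 + 0.8·271/7 = 33.9714; x_2* = 20 + 0.2·271/3.4 = 35.9412.
Utility at the optimum: U(33.9714, 35.9412) = 27.119.

V = 27.119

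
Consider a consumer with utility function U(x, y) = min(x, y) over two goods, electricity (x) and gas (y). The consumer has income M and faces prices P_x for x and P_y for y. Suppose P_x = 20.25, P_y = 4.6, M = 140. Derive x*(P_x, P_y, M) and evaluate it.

Leontief preferences: the optimum is at the kink where x/1 = y/1, i.e. y = x.
Budget: P_x·x + P_y·x = M, so (P_x + P_y)·x = M.
Demand: x*(P_x,P_y,M) = M/(P_x + P_y), y* = M/(P_x + P_y).
Here 20.25 + 4.6 = 24.85, giving x* = 5.6338.

x* = 5.6338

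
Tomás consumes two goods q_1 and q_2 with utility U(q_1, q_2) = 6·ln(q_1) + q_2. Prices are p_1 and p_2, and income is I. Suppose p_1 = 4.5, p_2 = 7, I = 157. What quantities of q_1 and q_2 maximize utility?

At the given prices: q_1* = 6·7/4.5 = 9.3333, and q_2* = 16.4286.

q_1* = 9.3333, q_2* = 16.4286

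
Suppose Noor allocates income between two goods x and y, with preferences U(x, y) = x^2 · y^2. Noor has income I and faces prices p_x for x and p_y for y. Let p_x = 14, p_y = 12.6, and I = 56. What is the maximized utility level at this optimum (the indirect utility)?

V = 19.7531

MU_x/MU_y = (2·y)/(2·x); tangency sets this equal to p_x/p_y.
Rearranging, p_y·y = p_x·x. Substituting into the budget gives p_x·x·(1 + 1) = I.
Demand: x*(p_x,p_y,I) = 0.5·I/p_x and y* = 0.5·I/p_y.
At p_x=14, p_y=12.6, I=56: x* = 0.5·56/14 = 2, y* = 2.2222.
Utility at the optimum: U(2, 2.2222) = 19.7531.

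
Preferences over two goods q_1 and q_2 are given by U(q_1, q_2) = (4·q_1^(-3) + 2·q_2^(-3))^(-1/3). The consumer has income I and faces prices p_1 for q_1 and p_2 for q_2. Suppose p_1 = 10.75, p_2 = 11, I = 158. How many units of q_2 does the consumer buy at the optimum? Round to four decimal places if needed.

q_2* = 6.6226

From the CES first-order condition, 2·(q_2/q_1)^(4) = p_1/p_2.
Solve for the ratio: q_2/q_1 = [(1/2)·p_1/p_2]^(0.25).
Substitute q_2 = (q_2/q_1)·q_1 into the budget: q_1* = I/(p_1 + p_2·(q_2/q_1)).
Numerically q_2/q_1 = 0.836077, so q_1* = 158/(10.75 + 11·0.836077) = 7.921 and q_2* = 0.836077·7.921 = 6.6226.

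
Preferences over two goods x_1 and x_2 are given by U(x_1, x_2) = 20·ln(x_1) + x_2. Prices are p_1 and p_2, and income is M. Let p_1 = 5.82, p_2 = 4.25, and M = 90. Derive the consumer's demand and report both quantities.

Set MRS = p_1/p_2: (20/x_1)/1 = p_1/p_2.
So x_1*(p_1,p_2) = 20·p_2/p_1, independent of income; and x_2* = (M − 20·p_2)/p_2.
At the given prices: x_1* = 20·4.25/5.82 = 14.6048, and x_2* = 1.1765.

x_1* = 14.6048, x_2* = 1.1765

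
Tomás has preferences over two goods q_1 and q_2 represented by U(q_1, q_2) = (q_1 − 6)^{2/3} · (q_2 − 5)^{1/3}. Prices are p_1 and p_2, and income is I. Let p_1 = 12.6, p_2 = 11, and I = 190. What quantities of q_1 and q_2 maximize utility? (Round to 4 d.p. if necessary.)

Discretionary income = 190 − 6·12.6 − 5·11 = 59.4; q_1* = 6 + 2/3·59.4/12.6 = 9.1429; q_2* = 5 + 1/3·59.4/11 = 6.8.

q_1* = 9.1429, q_2* = 6.8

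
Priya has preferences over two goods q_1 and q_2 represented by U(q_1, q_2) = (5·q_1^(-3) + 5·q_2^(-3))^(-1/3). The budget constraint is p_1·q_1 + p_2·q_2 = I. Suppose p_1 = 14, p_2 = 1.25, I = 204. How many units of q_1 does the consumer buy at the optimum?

MU_q_1 ∝ 5·q_1^(-4), MU_q_2 ∝ 5·q_2^(-4), so MRS = (q_2/q_1)^(4) = p_1/p_2.
Hence q_2/q_1 = (p_1/p_2)^(1/(4)), i.e. raised to the 0.25 power.
Substitute q_2 = (q_2/q_1)·q_1 into the budget: q_1* = I/(p_1 + p_2·(q_2/q_1)).
Numerically q_2/q_1 = 1.829382, so q_1* = 204/(14 + 1.25·1.829382) = 12.5255.

q_1* = 12.5255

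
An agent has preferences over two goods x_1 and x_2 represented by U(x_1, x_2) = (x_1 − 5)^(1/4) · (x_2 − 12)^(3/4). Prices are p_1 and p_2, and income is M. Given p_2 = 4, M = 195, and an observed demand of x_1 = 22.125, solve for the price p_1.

This is Cobb-Douglas in (x_1−5, x_2−12): tangency gives 0.25·p_2·(x_2−12) = 0.75·p_1·(x_1−5).
Substituting into the budget: x_1* = 5 + 0.25·(M − 5·p_1 − 12·p_2)/p_1, and x_2* = 12 + 0.75·(…)/p_2.
Set x_1* = 22.125 in the demand function and solve for p_1: p_1 = 2.

p_1 = 2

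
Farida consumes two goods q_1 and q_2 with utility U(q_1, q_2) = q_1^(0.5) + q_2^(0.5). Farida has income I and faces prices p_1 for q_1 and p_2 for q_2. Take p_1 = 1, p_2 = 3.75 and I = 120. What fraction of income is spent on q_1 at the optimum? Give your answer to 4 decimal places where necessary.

share on q_1 = 0.7895

From the CES first-order condition, (q_2/q_1)^(0.5) = p_1/p_2.
Hence q_2/q_1 = (p_1/p_2)^(1/(0.5)), i.e. raised to the 2 power.
Substitute q_2 = (q_2/q_1)·q_1 into the budget: q_1* = I/(p_1 + p_2·(q_2/q_1)).
Numerically q_2/q_1 = 0.071111, so q_1* = 120/(1 + 3.75·0.071111) = 94.7368 and q_2* = 0.071111·94.7368 = 6.7368.
Expenditure on q_1: 1·94.7368 = 94.7368; share = 0.7895.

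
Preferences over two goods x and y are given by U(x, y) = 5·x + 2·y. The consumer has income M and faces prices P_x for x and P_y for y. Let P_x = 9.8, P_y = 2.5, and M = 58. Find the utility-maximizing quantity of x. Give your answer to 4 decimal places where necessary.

x* = 0

Linear utility — the consumer picks whichever good has higher MU/price: 5/9.8 = 0.5102 vs 2/2.5 = 0.8.
y gives more utility per dollar, so spend all income on y: y* = M/P_y, x* = 0.
Numerically: x* = 0, y* = 23.2.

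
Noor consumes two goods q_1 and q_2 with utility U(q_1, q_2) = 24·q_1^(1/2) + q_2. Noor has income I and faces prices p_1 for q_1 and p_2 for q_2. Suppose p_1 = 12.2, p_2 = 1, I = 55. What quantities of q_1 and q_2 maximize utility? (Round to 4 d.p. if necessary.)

q_1* = 0.9675, q_2* = 43.1967

MU_q_1 = 12/√q_1, MU_q_2 = 1. Tangency: 12/√q_1 = p_1/p_2.
Solve: √q_1 = 12·p_2/p_1, so q_1*(p_1,p_2) = (12·p_2/p_1)², and q_2* = (I − p_1·q_1*)/p_2.
Plugging in: q_1* = (12·1/12.2)² = 0.9675, q_2* = 43.1967.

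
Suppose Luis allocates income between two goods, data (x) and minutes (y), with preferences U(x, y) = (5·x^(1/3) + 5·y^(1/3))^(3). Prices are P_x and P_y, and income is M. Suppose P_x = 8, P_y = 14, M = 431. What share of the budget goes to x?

share on x = 0.5695

From the CES first-order condition, (y/x)^(2/3) = P_x/P_y.
Solve for the ratio: y/x = [P_x/P_y]^(1.5).
Substitute y = (y/x)·x into the budget: x* = M/(P_x + P_y·(y/x)).
Numerically y/x = 0.431959, so x* = 431/(8 + 14·0.431959) = 30.6818 and y* = 0.431959·30.6818 = 13.2533.
Expenditure on x: 8·30.6818 = 245.4541; share = 0.5695.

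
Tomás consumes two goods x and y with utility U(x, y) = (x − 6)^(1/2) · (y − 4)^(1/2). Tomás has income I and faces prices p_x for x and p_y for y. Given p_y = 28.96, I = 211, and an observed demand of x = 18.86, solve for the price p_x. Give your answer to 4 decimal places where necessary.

MRS = (y−4)/(x−6). Tangency with p_x/p_y gives y−4 = (p_x/p_y)·(x−6).
Substituting into the budget: x* = 6 + 0.5·(I − 6·p_x − 4·p_y)/p_x, and y* = 4 + 0.5·(…)/p_y.
Set x* = 18.86 in the demand function and solve for p_x: p_x = 3.

p_x = 3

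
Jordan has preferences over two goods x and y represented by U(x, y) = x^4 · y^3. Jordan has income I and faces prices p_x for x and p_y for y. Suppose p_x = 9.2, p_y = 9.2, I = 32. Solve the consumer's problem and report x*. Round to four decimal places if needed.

x* = 1.9876

Demand: x*(p_x,p_y,I) = 4/7·I/p_x and y* = 3/7·I/p_y.
At p_x=9.2, p_y=9.2, I=32: x* = 4/7·32/9.2 = 1.9876.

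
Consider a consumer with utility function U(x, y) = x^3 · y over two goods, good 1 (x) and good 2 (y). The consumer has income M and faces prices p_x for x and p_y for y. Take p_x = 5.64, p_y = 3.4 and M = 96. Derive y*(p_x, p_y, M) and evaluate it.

y* = 7.0588

The MRS is 3·y/x. Set MRS = p_x/p_y.
So 3·p_y·y = p_x·x; combined with the budget, a share 0.75 of income goes to x.
Demand: x*(p_x,p_y,M) = 0.75·M/p_x and y* = 0.25·M/p_y.
At p_x=5.64, p_y=3.4, M=96: y* = 0.25·96/3.4 = 7.0588.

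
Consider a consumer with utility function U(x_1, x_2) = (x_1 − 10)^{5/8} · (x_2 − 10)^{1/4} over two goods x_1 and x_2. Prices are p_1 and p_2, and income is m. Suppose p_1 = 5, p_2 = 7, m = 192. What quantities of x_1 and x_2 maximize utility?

x_1* = 20.2857, x_2* = 12.9388

Let x_1' = x_1−10, x_2' = x_2−10. MRS = (5/2)·x_2'/x_1' = p_1/p_2.
Substituting into the budget: x_1* = 10 + 5/7·(m − 10·p_1 − 10·p_2)/p_1, and x_2* = 10 + 2/7·(…)/p_2.
Discretionary income = 192 − 10·5 − 10·7 = 72; x_1* = 10 + 5/7·72/5 = 20.2857; x_2* = 10 + 2/7·72/7 = 12.9388.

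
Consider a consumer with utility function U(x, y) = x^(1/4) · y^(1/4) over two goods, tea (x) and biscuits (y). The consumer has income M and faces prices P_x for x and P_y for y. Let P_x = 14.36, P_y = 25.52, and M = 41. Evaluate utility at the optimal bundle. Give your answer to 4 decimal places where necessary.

V = 1.0348

Tangency: MRS = y/x = P_x/P_y.
So 0.25·P_y·y = 0.25·P_x·x; combined with the budget, a share 0.5 of income goes to x.
Demand: x*(P_x,P_y,M) = 0.5·M/P_x and y* = 0.5·M/P_y.
At P_x=14.36, P_y=25.52, M=41: x* = 0.5·41/14.36 = 1.4276, y* = 0.8033.
Utility at the optimum: U(1.4276, 0.8033) = 1.0348.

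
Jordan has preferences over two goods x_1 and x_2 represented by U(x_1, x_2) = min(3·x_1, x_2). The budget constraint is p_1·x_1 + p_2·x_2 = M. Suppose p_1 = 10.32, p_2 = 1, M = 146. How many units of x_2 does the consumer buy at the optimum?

Leontief preferences: the optimum is at the kink where x_1/1 = x_2/3, i.e. x_2 = 3·x_1.
Budget: p_1·x_1 + p_2·3·x_1 = M, so (p_1 + 3·p_2)·x_1 = M.
Demand: x_1*(p_1,p_2,M) = M/(p_1 + 3·p_2), x_2* = 3·M/(p_1 + 3·p_2).
Here 10.32 + 3·1 = 13.32, giving x_2* = 32.8829.

x_2* = 32.8829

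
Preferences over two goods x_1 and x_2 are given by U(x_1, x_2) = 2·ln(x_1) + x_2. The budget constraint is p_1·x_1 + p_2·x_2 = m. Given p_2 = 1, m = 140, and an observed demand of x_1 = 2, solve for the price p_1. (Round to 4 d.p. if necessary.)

MU_x_1 = 2/x_1, MU_x_2 = 1. Tangency: 2/x_1 = p_1/p_2.
So x_1*(p_1,p_2) = 2·p_2/p_1, independent of income; and x_2* = (m − 2·p_2)/p_2.
Set x_1* = 2 in the demand function and solve for p_1: p_1 = 1.

p_1 = 1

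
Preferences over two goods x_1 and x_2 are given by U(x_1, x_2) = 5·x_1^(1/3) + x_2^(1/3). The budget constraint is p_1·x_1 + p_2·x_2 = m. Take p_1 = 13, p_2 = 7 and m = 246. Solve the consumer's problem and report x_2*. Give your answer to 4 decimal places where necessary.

With the ratio pinned down, the budget gives x_1* = m/(p_1 + p_2·(x_2/x_1)) and x_2* = (x_2/x_1)·x_1*.
Numerically x_2/x_1 = 0.226367, so x_1* = 246/(13 + 7·0.226367) = 16.8671 and x_2* = 0.226367·16.8671 = 3.8182.

x_2* = 3.8182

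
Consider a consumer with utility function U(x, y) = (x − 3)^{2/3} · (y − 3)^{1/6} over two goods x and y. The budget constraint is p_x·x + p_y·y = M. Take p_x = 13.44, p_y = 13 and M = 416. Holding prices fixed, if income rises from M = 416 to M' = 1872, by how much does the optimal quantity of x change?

Δx* = 86.6667

MRS = 4·(y−3)/(x−3). Tangency with p_x/p_y gives y−3 = (1/4)·(p_x/p_y)·(x−3).
Substituting into the budget: x* = 3 + 0.8·(M − 3·p_x − 3·p_y)/p_x, and y* = 3 + 0.2·(…)/p_y.
Discretionary income = 416 − 3·13.44 − 3·13 = 336.68; x* = 3 + 0.8·336.68/13.44 = 23.0405.
At M' = 1872: x* = 109.7071. Change: 109.7071 − 23.0405 = 86.6667.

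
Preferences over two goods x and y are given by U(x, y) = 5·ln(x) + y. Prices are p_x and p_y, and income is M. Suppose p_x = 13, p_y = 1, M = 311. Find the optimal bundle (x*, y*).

MU_x = 5/x, MU_y = 1. Tangency: 5/x = p_x/p_y.
So x*(p_x,p_y) = 5·p_y/p_x, independent of income; and y* = (M − 5·p_y)/p_y.
At the given prices: x* = 5·1/13 = 0.3846, and y* = 306.

x* = 0.3846, y* = 306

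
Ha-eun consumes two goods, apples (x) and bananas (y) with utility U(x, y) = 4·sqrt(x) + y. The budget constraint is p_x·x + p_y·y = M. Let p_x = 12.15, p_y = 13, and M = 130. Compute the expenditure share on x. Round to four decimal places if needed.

share on x = 0.428

Utility is quasi-linear in y; the FOC for x is 2/√x = p_x/p_y.
Thus x* = (2·p_y/p_x)² — independent of M — with the rest of income spent on y.
Plugging in: x* = (2·13/12.15)² = 4.5792, y* = 5.7202.
Expenditure on x: 12.15·4.5792 = 55.6379; share = 0.428.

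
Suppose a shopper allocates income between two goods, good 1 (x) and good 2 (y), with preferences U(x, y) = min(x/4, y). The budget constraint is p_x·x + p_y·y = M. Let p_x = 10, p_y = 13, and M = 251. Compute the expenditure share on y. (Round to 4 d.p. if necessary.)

share on y = 0.2453

With perfect complements, no substitution: consume in ratio x:y = 4:1.
Budget: p_x·x + p_y·(1/4)·x = M, so (4·p_x + p_y)·x = 4·M.
Demand: x*(p_x,p_y,M) = 4·M/(4·p_x + p_y), y* = M/(4·p_x + p_y).
Here 4·10 + 13 = 53, giving x* = 18.9434 and y* = 4.7358.
Expenditure on y: 13·4.7358 = 61.566; share = 0.2453.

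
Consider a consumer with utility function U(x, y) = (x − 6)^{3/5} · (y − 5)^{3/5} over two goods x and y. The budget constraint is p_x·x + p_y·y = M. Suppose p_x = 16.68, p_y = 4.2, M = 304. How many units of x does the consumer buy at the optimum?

x* = 11.4832

After buying the subsistence bundle (6, 5), a share 0.5 of the remaining income goes to x: x* = 6 + 0.5·(M − 6p_x − 5p_y)/p_x.
Discretionary income = 304 − 6·16.68 − 5·4.2 = 182.92; x* = 6 + 0.5·182.92/16.68 = 11.4832.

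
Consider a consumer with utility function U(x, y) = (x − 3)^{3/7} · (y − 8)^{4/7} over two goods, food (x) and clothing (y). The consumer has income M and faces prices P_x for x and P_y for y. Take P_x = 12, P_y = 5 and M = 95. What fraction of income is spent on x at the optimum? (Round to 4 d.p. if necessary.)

share on x = 0.4647

Discretionary income = 95 − 3·12 − 8·5 = 19; x* = 3 + 3/7·19/12 = 3.6786; y* = 8 + 4/7·19/5 = 10.1714.
Expenditure on x: 12·3.6786 = 44.1429; share = 0.4647.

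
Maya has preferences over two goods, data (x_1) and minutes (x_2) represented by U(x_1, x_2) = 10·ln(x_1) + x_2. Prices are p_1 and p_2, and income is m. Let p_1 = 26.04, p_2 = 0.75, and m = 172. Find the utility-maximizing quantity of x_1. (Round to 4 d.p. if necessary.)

MU_x_1 = 10/x_1, MU_x_2 = 1. Tangency: 10/x_1 = p_1/p_2.
So x_1*(p_1,p_2) = 10·p_2/p_1, independent of income; and x_2* = (m − 10·p_2)/p_2.
At the given prices: x_1* = 10·0.75/26.04 = 0.288.

x_1* = 0.288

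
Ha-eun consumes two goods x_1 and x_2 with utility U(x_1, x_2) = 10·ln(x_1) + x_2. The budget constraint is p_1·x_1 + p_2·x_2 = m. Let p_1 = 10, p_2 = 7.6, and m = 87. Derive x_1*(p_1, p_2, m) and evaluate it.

Set MRS = p_1/p_2: (10/x_1)/1 = p_1/p_2.
So x_1*(p_1,p_2) = 10·p_2/p_1, independent of income; and x_2* = (m − 10·p_2)/p_2.
At the given prices: x_1* = 10·7.6/10 = 7.6.

x_1* = 7.6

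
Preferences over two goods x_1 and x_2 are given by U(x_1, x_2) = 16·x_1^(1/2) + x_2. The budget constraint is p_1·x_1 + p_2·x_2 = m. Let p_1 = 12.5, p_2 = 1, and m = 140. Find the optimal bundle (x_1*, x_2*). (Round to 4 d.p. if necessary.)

x_1* = 0.4096, x_2* = 134.88

Solve: √x_1 = 8·p_2/p_1, so x_1*(p_1,p_2) = (8·p_2/p_1)², and x_2* = (m − p_1·x_1*)/p_2.
Plugging in: x_1* = (8·1/12.5)² = 0.4096, x_2* = 134.88.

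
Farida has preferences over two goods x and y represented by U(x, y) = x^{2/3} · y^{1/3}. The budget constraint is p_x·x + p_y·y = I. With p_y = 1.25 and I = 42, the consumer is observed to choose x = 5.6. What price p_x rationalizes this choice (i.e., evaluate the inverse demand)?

MU_x/MU_y = (2/3·y)/(1/3·x); tangency sets this equal to p_x/p_y.
So 2/3·p_y·y = 1/3·p_x·x; combined with the budget, a share 2/3 of income goes to x.
Demand: x*(p_x,p_y,I) = 2/3·I/p_x and y* = 1/3·I/p_y.
Set x* = 5.6 in the demand function and solve for p_x: p_x = 5.

p_x = 5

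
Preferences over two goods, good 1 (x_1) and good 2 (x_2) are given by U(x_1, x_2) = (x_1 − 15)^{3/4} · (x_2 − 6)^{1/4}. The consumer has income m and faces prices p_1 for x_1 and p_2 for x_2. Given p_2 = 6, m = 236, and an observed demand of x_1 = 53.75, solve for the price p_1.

p_1 = 3

MRS = 3·(x_2−6)/(x_1−15). Tangency with p_1/p_2 gives x_2−6 = (1/3)·(p_1/p_2)·(x_1−15).
After buying the subsistence bundle (15, 6), a share 0.75 of the remaining income goes to x_1: x_1* = 15 + 0.75·(m − 15p_1 − 6p_2)/p_1.
Set x_1* = 53.75 in the demand function and solve for p_1: p_1 = 3.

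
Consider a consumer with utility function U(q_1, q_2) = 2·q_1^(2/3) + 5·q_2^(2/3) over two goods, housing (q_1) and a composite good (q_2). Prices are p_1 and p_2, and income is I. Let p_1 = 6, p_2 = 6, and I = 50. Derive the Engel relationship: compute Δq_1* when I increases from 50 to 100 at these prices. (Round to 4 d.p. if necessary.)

Δq_1* = 0.5013

From the CES first-order condition, (2/5)·(q_2/q_1)^(1/3) = p_1/p_2.
Solve for the ratio: q_2/q_1 = [(5/2)·p_1/p_2]^(3).
With the ratio pinned down, the budget gives q_1* = I/(p_1 + p_2·(q_2/q_1)) and q_2* = (q_2/q_1)·q_1*.
Numerically q_2/q_1 = 15.625, so q_1* = 50/(6 + 6·15.625) = 0.5013.
At I' = 100: q_1* = 1.0025. Change: 1.0025 − 0.5013 = 0.5013.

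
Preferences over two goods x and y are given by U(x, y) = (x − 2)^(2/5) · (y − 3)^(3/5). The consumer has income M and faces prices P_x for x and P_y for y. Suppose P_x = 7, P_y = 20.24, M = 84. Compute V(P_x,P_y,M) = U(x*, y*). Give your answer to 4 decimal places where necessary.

V = 0.3577

This is Cobb-Douglas in (x−2, y−3): tangency gives 0.4·P_y·(y−3) = 0.6·P_x·(x−2).
After buying the subsistence bundle (2, 3), a share 0.4 of the remaining income goes to x: x* = 2 + 0.4·(M − 2P_x − 3P_y)/P_x.
Discretionary income = 84 − 2·7 − 3·20.24 = 9.28; x* = 2 + 0.4·9.28/7 = 2.5303; y* = 3 + 0.6·9.28/20.24 = 3.2751.
Utility at the optimum: U(2.5303, 3.2751) = 0.3577.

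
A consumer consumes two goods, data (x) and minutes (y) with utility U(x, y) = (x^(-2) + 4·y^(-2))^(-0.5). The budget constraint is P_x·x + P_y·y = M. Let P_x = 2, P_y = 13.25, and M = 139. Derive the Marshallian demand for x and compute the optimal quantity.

MRS = MU_x/MU_y = (1/4)·(y/x)^(3). Set equal to P_x/P_y.
Solve for the ratio: y/x = [4·P_x/P_y]^(1/3).
Substitute y = (y/x)·x into the budget: x* = M/(P_x + P_y·(y/x)).
Numerically y/x = 0.845197, so x* = 139/(2 + 13.25·0.845197) = 10.5312.

x* = 10.5312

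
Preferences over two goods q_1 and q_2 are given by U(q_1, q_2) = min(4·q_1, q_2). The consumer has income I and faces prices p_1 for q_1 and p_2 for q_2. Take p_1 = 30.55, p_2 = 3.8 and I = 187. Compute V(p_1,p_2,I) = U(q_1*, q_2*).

V = 16.3497

With perfect complements, no substitution: consume in ratio q_1:q_2 = 1:4.
Budget: p_1·q_1 + p_2·4·q_1 = I, so (p_1 + 4·p_2)·q_1 = I.
Demand: q_1*(p_1,p_2,I) = I/(p_1 + 4·p_2), q_2* = 4·I/(p_1 + 4·p_2).
Here 30.55 + 4·3.8 = 45.75, giving q_1* = 4.0874 and q_2* = 16.3497.
Utility at the optimum: U(4.0874, 16.3497) = 16.3497.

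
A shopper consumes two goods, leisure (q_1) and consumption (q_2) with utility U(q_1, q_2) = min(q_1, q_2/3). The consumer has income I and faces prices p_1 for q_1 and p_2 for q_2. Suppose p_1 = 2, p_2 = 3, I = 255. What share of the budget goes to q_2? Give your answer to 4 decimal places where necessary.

share on q_2 = 0.8182

Leontief preferences: the optimum is at the kink where q_1/1 = q_2/3, i.e. q_2 = 3·q_1.
Budget: p_1·q_1 + p_2·3·q_1 = I, so (p_1 + 3·p_2)·q_1 = I.
Demand: q_1*(p_1,p_2,I) = I/(p_1 + 3·p_2), q_2* = 3·I/(p_1 + 3·p_2).
Here 2 + 3·3 = 11, giving q_1* = 23.1818 and q_2* = 69.5455.
Expenditure on q_2: 3·69.5455 = 208.6364; share = 0.8182.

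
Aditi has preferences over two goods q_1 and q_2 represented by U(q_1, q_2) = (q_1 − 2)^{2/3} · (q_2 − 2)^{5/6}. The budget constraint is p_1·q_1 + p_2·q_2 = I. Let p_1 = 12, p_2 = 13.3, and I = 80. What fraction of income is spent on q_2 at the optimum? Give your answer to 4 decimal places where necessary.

share on q_2 = 0.5367

This is Cobb-Douglas in (q_1−2, q_2−2): tangency gives 2/3·p_2·(q_2−2) = 5/6·p_1·(q_1−2).
Substituting into the budget: q_1* = 2 + 4/9·(I − 2·p_1 − 2·p_2)/p_1, and q_2* = 2 + 5/9·(…)/p_2.
Discretionary income = 80 − 2·12 − 2·13.3 = 29.4; q_1* = 2 + 4/9·29.4/12 = 3.0889; q_2* = 2 + 5/9·29.4/13.3 = 3.2281.
Expenditure on q_2: 13.3·3.2281 = 42.9333; share = 0.5367.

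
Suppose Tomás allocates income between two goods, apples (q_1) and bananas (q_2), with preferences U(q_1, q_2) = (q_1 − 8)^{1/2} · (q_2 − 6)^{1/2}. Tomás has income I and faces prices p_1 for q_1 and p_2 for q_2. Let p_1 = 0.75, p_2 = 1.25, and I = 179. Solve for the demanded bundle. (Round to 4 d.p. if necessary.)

Substituting into the budget: q_1* = 8 + 0.5·(I − 8·p_1 − 6·p_2)/p_1, and q_2* = 6 + 0.5·(…)/p_2.
Discretionary income = 179 − 8·0.75 − 6·1.25 = 165.5; q_1* = 8 + 0.5·165.5/0.75 = 118.3333; q_2* = 6 + 0.5·165.5/1.25 = 72.2.

q_1* = 118.3333, q_2* = 72.2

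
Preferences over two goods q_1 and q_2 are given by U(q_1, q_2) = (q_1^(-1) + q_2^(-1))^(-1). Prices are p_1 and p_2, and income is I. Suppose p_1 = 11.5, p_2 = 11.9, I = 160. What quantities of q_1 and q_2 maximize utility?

q_1* = 6.8971, q_2* = 6.7802

From the CES first-order condition, (q_2/q_1)^(2) = p_1/p_2.
Hence q_2/q_1 = (p_1/p_2)^(1/(2)), i.e. raised to the 0.5 power.
With the ratio pinned down, the budget gives q_1* = I/(p_1 + p_2·(q_2/q_1)) and q_2* = (q_2/q_1)·q_1*.
Numerically q_2/q_1 = 0.98305, so q_1* = 160/(11.5 + 11.9·0.98305) = 6.8971 and q_2* = 0.98305·6.8971 = 6.7802.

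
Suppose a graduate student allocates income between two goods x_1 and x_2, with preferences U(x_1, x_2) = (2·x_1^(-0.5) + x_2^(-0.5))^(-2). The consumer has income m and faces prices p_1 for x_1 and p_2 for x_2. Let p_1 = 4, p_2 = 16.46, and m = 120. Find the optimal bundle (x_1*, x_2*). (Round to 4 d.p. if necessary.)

x_1* = 14.9291, x_2* = 3.6624

MRS = MU_x_1/MU_x_2 = 2·(x_2/x_1)^(1.5). Set equal to p_1/p_2.
Hence x_2/x_1 = ((1/2)·p_1/p_2)^(1/(1.5)), i.e. raised to the 2/3 power.
With the ratio pinned down, the budget gives x_1* = m/(p_1 + p_2·(x_2/x_1)) and x_2* = (x_2/x_1)·x_1*.
Numerically x_2/x_1 = 0.24532, so x_1* = 120/(4 + 16.46·0.24532) = 14.9291 and x_2* = 0.24532·14.9291 = 3.6624.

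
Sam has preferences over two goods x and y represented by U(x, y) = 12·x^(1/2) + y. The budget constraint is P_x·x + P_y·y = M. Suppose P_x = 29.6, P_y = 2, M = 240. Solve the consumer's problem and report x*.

x* = 0.1644

Set MRS = P_x/P_y: 6·x^(−1/2) = P_x/P_y.
Thus x* = (6·P_y/P_x)² — independent of M — with the rest of income spent on y.
Plugging in: x* = (6·2/29.6)² = 0.1644.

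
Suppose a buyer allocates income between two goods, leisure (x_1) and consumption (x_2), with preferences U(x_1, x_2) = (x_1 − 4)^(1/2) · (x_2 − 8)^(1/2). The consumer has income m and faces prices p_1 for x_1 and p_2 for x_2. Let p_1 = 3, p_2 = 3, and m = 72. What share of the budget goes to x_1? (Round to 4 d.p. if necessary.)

share on x_1 = 0.4167

MRS = (x_2−8)/(x_1−4). Tangency with p_1/p_2 gives x_2−8 = (p_1/p_2)·(x_1−4).
After buying the subsistence bundle (4, 8), a share 0.5 of the remaining income goes to x_1: x_1* = 4 + 0.5·(m − 4p_1 − 8p_2)/p_1.
Discretionary income = 72 − 4·3 − 8·3 = 36; x_1* = 4 + 0.5·36/3 = 10; x_2* = 8 + 0.5·36/3 = 14.
Expenditure on x_1: 3·10 = 30; share = 0.4167.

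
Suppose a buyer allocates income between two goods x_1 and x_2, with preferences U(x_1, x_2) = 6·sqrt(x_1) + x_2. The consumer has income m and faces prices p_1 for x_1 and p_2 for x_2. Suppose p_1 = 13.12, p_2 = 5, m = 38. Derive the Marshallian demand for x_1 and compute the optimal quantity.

x_1* = 1.3071

Solve: √x_1 = 3·p_2/p_1, so x_1*(p_1,p_2) = (3·p_2/p_1)², and x_2* = (m − p_1·x_1*)/p_2.
Plugging in: x_1* = (3·5/13.12)² = 1.3071.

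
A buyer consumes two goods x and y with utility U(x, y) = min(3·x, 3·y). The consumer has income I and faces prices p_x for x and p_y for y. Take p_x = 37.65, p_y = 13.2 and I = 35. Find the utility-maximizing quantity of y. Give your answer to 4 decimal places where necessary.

y* = 0.6883

Leontief preferences: the optimum is at the kink where x/3 = y/3, i.e. y = x.
Budget: p_x·x + p_y·x = I, so (3·p_x + 3·p_y)·x = 3·I.
Demand: x*(p_x,p_y,I) = 3·I/(3·p_x + 3·p_y), y* = 3·I/(3·p_x + 3·p_y).
Here 3·37.65 + 3·13.2 = 152.55, giving y* = 0.6883.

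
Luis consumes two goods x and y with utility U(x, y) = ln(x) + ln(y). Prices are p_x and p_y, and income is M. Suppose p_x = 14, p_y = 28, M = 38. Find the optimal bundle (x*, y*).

x* = 1.3571, y* = 0.6786

Demand: x*(p_x,p_y,M) = 0.5·M/p_x and y* = 0.5·M/p_y.
At p_x=14, p_y=28, M=38: x* = 0.5·38/14 = 1.3571, y* = 0.6786.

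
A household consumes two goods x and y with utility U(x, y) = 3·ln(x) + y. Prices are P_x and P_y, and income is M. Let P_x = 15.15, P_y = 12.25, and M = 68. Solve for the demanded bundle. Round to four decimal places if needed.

Set MRS = P_x/P_y: (3/x)/1 = P_x/P_y.
So x*(P_x,P_y) = 3·P_y/P_x, independent of income; and y* = (M − 3·P_y)/P_y.
At the given prices: x* = 3·12.25/15.15 = 2.4257, and y* = 2.551.

x* = 2.4257, y* = 2.551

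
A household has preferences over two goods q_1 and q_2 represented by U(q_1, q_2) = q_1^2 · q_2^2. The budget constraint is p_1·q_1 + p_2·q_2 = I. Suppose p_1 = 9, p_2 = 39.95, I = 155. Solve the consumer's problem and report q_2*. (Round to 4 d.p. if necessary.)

q_2* = 1.9399

The MRS is q_2/q_1. Set MRS = p_1/p_2.
Rearranging, p_2·q_2 = p_1·q_1. Substituting into the budget gives p_1·q_1·(1 + 1) = I.
Demand: q_1*(p_1,p_2,I) = 0.5·I/p_1 and q_2* = 0.5·I/p_2.
At p_1=9, p_2=39.95, I=155: q_2* = 0.5·155/39.95 = 1.9399.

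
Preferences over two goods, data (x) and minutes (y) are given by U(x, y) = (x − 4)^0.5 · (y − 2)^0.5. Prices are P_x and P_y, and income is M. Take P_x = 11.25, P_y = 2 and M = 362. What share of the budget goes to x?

This is Cobb-Douglas in (x−4, y−2): tangency gives 0.5·P_y·(y−2) = 0.5·P_x·(x−4).
After buying the subsistence bundle (4, 2), a share 0.5 of the remaining income goes to x: x* = 4 + 0.5·(M − 4P_x − 2P_y)/P_x.
Discretionary income = 362 − 4·11.25 − 2·2 = 313; x* = 4 + 0.5·313/11.25 = 17.9111; y* = 2 + 0.5·313/2 = 80.25.
Expenditure on x: 11.25·17.9111 = 201.5; share = 0.5566.

share on x = 0.5566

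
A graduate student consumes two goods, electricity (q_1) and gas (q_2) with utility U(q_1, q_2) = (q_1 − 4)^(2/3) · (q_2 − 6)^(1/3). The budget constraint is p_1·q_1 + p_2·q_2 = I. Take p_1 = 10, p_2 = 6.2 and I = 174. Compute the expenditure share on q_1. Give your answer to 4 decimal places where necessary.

share on q_1 = 0.6008

Discretionary income = 174 − 4·10 − 6·6.2 = 96.8; q_1* = 4 + 2/3·96.8/10 = 10.4533; q_2* = 6 + 1/3·96.8/6.2 = 11.2043.
Expenditure on q_1: 10·10.4533 = 104.5333; share = 0.6008.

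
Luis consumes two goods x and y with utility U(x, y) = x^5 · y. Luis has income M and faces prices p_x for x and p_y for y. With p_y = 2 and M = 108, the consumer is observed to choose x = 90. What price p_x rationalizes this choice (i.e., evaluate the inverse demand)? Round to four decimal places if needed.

p_x = 1

The MRS is 5·y/x. Set MRS = p_x/p_y.
So 5·p_y·y = p_x·x; combined with the budget, a share 5/6 of income goes to x.
Demand: x*(p_x,p_y,M) = 5/6·M/p_x and y* = 1/6·M/p_y.
Set x* = 90 in the demand function and solve for p_x: p_x = 1.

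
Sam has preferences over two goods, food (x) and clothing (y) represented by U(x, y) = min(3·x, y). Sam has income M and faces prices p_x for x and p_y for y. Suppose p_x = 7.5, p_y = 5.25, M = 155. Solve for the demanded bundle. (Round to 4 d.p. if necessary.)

With perfect complements, no substitution: consume in ratio x:y = 1:3.
Budget: p_x·x + p_y·3·x = M, so (p_x + 3·p_y)·x = M.
Demand: x*(p_x,p_y,M) = M/(p_x + 3·p_y), y* = 3·M/(p_x + 3·p_y).
Here 7.5 + 3·5.25 = 23.25, giving x* = 6.6667 and y* = 20.

x* = 6.6667, y* = 20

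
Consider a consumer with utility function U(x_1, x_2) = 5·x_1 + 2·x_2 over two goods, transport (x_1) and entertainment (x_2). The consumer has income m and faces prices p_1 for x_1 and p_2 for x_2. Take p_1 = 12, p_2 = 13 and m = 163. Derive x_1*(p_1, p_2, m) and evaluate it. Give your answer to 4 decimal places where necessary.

Linear utility — the consumer picks whichever good has higher MU/price: 5/12 = 0.4167 vs 2/13 = 0.1538.
x_1 gives more utility per dollar, so spend all income on x_1: x_1* = m/p_1, x_2* = 0.
Numerically: x_1* = 13.5833, x_2* = 0.

x_1* = 13.5833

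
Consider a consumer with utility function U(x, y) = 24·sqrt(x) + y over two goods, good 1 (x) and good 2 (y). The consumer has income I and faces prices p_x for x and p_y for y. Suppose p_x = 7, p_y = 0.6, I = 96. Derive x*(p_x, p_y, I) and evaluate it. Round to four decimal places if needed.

MU_x = 12/√x, MU_y = 1. Tangency: 12/√x = p_x/p_y.
Solve: √x = 12·p_y/p_x, so x*(p_x,p_y) = (12·p_y/p_x)², and y* = (I − p_x·x*)/p_y.
Plugging in: x* = (12·0.6/7)² = 1.058.

x* = 1.058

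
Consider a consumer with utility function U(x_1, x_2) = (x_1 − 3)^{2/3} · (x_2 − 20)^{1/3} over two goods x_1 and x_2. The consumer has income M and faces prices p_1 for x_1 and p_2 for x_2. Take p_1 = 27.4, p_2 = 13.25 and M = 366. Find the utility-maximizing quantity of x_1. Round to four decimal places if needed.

x_1* = 3.4574

This is Cobb-Douglas in (x_1−3, x_2−20): tangency gives 2/3·p_2·(x_2−20) = 1/3·p_1·(x_1−3).
After buying the subsistence bundle (3, 20), a share 2/3 of the remaining income goes to x_1: x_1* = 3 + 2/3·(M − 3p_1 − 20p_2)/p_1.
Discretionary income = 366 − 3·27.4 − 20·13.25 = 18.8; x_1* = 3 + 2/3·18.8/27.4 = 3.4574.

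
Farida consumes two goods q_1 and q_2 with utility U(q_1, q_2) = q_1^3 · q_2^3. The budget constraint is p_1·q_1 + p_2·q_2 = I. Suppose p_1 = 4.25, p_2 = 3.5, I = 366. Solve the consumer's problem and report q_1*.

q_1* = 43.0588

The MRS is q_2/q_1. Set MRS = p_1/p_2.
So 3·p_2·q_2 = 3·p_1·q_1; combined with the budget, a share 0.5 of income goes to q_1.
Demand: q_1*(p_1,p_2,I) = 0.5·I/p_1 and q_2* = 0.5·I/p_2.
At p_1=4.25, p_2=3.5, I=366: q_1* = 0.5·366/4.25 = 43.0588.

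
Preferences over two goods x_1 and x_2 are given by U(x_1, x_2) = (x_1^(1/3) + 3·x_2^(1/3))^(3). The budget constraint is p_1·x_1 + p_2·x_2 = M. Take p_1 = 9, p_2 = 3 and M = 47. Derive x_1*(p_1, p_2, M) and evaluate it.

x_1* = 0.5222

MRS = MU_x_1/MU_x_2 = (1/3)·(x_2/x_1)^(2/3). Set equal to p_1/p_2.
Hence x_2/x_1 = (3·p_1/p_2)^(1/(2/3)), i.e. raised to the 1.5 power.
With the ratio pinned down, the budget gives x_1* = M/(p_1 + p_2·(x_2/x_1)) and x_2* = (x_2/x_1)·x_1*.
Numerically x_2/x_1 = 27, so x_1* = 47/(9 + 3·27) = 0.5222.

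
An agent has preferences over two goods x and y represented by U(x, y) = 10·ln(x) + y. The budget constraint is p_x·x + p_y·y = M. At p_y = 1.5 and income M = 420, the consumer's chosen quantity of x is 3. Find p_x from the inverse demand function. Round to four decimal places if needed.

Set MRS = p_x/p_y: (10/x)/1 = p_x/p_y.
So x*(p_x,p_y) = 10·p_y/p_x, independent of income; and y* = (M − 10·p_y)/p_y.
Set x* = 3 in the demand function and solve for p_x: p_x = 5.

p_x = 5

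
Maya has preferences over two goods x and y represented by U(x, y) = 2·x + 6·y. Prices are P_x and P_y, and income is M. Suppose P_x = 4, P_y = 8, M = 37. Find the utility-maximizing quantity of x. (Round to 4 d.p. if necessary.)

x* = 0

Perfect substitutes: compare marginal utility per dollar. 2/P_x vs 6/P_y → 0.5 vs 0.75.
y gives more utility per dollar, so spend all income on y: y* = M/P_y, x* = 0.
Numerically: x* = 0, y* = 4.625.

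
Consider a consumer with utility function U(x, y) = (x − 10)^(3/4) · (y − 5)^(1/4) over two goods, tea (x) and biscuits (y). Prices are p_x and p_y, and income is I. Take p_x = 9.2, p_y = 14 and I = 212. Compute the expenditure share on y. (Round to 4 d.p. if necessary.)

This is Cobb-Douglas in (x−10, y−5): tangency gives 0.75·p_y·(y−5) = 0.25·p_x·(x−10).
Substituting into the budget: x* = 10 + 0.75·(I − 10·p_x − 5·p_y)/p_x, and y* = 5 + 0.25·(…)/p_y.
Discretionary income = 212 − 10·9.2 − 5·14 = 50; x* = 10 + 0.75·50/9.2 = 14.0761; y* = 5 + 0.25·50/14 = 5.8929.
Expenditure on y: 14·5.8929 = 82.5; share = 0.3892.

share on y = 0.3892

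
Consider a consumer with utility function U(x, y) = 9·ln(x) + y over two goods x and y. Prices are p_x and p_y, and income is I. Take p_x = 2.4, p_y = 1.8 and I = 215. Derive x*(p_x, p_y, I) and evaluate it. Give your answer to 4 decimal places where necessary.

x* = 6.75

MU_x = 9/x, MU_y = 1. Tangency: 9/x = p_x/p_y.
So x*(p_x,p_y) = 9·p_y/p_x, independent of income; and y* = (I − 9·p_y)/p_y.
At the given prices: x* = 9·1.8/2.4 = 6.75.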